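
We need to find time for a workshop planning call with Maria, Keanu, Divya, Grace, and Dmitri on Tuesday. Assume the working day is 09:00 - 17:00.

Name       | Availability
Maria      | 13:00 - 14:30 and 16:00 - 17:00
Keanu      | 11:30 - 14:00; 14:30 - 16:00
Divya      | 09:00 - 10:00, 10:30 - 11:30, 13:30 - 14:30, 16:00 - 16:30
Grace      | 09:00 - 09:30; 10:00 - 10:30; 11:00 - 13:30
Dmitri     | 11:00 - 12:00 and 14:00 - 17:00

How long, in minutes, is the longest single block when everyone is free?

Maria ∩ Keanu: 13:00-14:00.
Maria ∩ Keanu ∩ Divya: 13:30-14:00.
Maria ∩ Keanu ∩ Divya ∩ Grace: ∅.
Maria ∩ Keanu ∩ Divya ∩ Grace ∩ Dmitri: ∅.
There is no time when everyone is free.
No common window exists, so the longest block is 0 minutes.

0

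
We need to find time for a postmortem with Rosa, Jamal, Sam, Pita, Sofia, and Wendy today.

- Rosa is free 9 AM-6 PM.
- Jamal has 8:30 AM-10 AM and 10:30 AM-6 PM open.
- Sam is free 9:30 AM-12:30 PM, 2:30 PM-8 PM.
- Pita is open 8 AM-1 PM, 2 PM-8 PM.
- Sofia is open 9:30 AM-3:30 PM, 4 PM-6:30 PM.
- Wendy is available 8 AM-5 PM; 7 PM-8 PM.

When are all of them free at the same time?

Rosa ∩ Jamal: 09:00-10:00, 10:30-18:00.
Rosa ∩ Jamal ∩ Sam: 09:30-10:00, 10:30-12:30, 14:30-18:00.
Rosa ∩ Jamal ∩ Sam ∩ Pita: 09:30-10:00, 10:30-12:30, 14:30-18:00.
Rosa ∩ Jamal ∩ Sam ∩ Pita ∩ Sofia: 09:30-10:00, 10:30-12:30, 14:30-15:30, 16:00-18:00.
Rosa ∩ Jamal ∩ Sam ∩ Pita ∩ Sofia ∩ Wendy: 09:30-10:00, 10:30-12:30, 14:30-15:30, 16:00-17:00.

09:30-10:00, 10:30-12:30, 14:30-15:30, 16:00-17:00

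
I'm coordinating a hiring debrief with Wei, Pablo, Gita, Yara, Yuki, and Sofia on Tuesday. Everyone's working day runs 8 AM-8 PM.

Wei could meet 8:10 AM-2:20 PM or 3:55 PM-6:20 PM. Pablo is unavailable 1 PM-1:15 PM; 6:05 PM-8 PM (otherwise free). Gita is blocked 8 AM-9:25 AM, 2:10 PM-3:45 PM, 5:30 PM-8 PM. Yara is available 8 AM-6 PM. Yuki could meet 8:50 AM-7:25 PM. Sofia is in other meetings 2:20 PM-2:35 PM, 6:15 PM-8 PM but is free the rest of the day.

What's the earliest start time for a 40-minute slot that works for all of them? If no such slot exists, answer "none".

Wei free: 08:10-14:20, 15:55-18:20.
Pablo free: 08:00-13:00, 13:15-18:05 (invert busy blocks within the working day).
Gita free: 09:25-14:10, 15:45-17:30 (invert busy blocks within the working day).
Yara free: 08:00-18:00.
Yuki free: 08:50-19:25.
Sofia free: 08:00-14:20, 14:35-18:15 (invert busy blocks within the working day).
Wei ∩ Pablo: 08:10-13:00, 13:15-14:20, 15:55-18:05.
Wei ∩ Pablo ∩ Gita: 09:25-13:00, 13:15-14:10, 15:55-17:30.
Wei ∩ Pablo ∩ Gita ∩ Yara: 09:25-13:00, 13:15-14:10, 15:55-17:30.
Wei ∩ Pablo ∩ Gita ∩ Yara ∩ Yuki: 09:25-13:00, 13:15-14:10, 15:55-17:30.
Wei ∩ Pablo ∩ Gita ∩ Yara ∩ Yuki ∩ Sofia: 09:25-13:00, 13:15-14:10, 15:55-17:30.
Those are the intersection windows.
The first common window of at least 40 minutes is 09:25-13:00, so the earliest start is 09:25.

09:25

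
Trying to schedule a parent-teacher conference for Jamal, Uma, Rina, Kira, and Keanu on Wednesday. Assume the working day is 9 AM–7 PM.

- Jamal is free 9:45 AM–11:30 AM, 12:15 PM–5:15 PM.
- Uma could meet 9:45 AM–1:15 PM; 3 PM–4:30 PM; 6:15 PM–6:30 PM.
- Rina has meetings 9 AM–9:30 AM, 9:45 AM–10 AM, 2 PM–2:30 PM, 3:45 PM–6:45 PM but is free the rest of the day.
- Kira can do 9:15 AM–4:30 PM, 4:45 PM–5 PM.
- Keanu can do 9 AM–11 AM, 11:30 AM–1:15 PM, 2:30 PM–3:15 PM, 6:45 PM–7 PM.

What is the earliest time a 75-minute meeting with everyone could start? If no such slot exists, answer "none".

Jamal free: 09:45-11:30, 12:15-17:15.
Uma free: 09:45-13:15, 15:00-16:30, 18:15-18:30.
Rina free: 09:30-09:45, 10:00-14:00, 14:30-15:45, 18:45-19:00 (invert busy blocks within the working day).
Kira free: 09:15-16:30, 16:45-17:00.
Keanu free: 09:00-11:00, 11:30-13:15, 14:30-15:15, 18:45-19:00.
Jamal ∩ Uma: 09:45-11:30, 12:15-13:15, 15:00-16:30.
Jamal ∩ Uma ∩ Rina: 10:00-11:30, 12:15-13:15, 15:00-15:45.
Jamal ∩ Uma ∩ Rina ∩ Kira: 10:00-11:30, 12:15-13:15, 15:00-15:45.
Jamal ∩ Uma ∩ Rina ∩ Kira ∩ Keanu: 10:00-11:00, 12:15-13:15, 15:00-15:15.
No common window is at least 75 minutes long.

none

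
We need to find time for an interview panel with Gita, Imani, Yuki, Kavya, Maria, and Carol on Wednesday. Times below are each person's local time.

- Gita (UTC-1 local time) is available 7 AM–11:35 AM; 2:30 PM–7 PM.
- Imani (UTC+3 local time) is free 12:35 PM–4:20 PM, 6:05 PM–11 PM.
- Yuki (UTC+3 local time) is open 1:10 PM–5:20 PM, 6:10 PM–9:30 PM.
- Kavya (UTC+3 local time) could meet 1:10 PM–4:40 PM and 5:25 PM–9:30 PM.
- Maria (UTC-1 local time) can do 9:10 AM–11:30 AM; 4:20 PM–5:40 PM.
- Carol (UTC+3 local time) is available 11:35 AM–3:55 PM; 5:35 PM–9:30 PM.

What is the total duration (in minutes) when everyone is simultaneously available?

210

Gita in UTC: 08:00-12:35, 15:30-20:00 (add 1h to convert from UTC-1).
Imani in UTC: 09:35-13:20, 15:05-20:00 (subtract 3h to convert from UTC+3).
Yuki in UTC: 10:10-14:20, 15:10-18:30 (subtract 3h to convert from UTC+3).
Kavya in UTC: 10:10-13:40, 14:25-18:30 (subtract 3h to convert from UTC+3).
Maria in UTC: 10:10-12:30, 17:20-18:40 (add 1h to convert from UTC-1).
Carol in UTC: 08:35-12:55, 14:35-18:30 (subtract 3h to convert from UTC+3).
Gita ∩ Imani: 09:35-12:35, 15:30-20:00.
Gita ∩ Imani ∩ Yuki: 10:10-12:35, 15:30-18:30.
Gita ∩ Imani ∩ Yuki ∩ Kavya: 10:10-12:35, 15:30-18:30.
Gita ∩ Imani ∩ Yuki ∩ Kavya ∩ Maria: 10:10-12:30, 17:20-18:30.
Gita ∩ Imani ∩ Yuki ∩ Kavya ∩ Maria ∩ Carol: 10:10-12:30, 17:20-18:30.
Summing the common windows: 140 + 70 = 210 minutes.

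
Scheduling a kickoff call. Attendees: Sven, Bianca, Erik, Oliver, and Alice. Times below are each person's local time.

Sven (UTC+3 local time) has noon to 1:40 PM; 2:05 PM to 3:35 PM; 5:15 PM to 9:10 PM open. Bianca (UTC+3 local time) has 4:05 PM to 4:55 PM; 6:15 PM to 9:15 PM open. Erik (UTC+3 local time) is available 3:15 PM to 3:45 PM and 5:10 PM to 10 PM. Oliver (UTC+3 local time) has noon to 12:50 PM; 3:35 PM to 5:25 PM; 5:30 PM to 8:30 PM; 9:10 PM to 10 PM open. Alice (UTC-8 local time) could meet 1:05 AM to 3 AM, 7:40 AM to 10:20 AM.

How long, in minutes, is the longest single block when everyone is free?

110

Sven in UTC: 09:00-10:40, 11:05-12:35, 14:15-18:10 (subtract 3h to convert from UTC+3).
Bianca in UTC: 13:05-13:55, 15:15-18:15 (subtract 3h to convert from UTC+3).
Erik in UTC: 12:15-12:45, 14:10-19:00 (subtract 3h to convert from UTC+3).
Oliver in UTC: 09:00-09:50, 12:35-14:25, 14:30-17:30, 18:10-19:00 (subtract 3h to convert from UTC+3).
Alice in UTC: 09:05-11:00, 15:40-18:20 (add 8h to convert from UTC-8).
Sven ∩ Bianca: 15:15-18:10.
Sven ∩ Bianca ∩ Erik: 15:15-18:10.
Sven ∩ Bianca ∩ Erik ∩ Oliver: 15:15-17:30.
Sven ∩ Bianca ∩ Erik ∩ Oliver ∩ Alice: 15:40-17:30.
The longest is 15:40-17:30 at 110 minutes.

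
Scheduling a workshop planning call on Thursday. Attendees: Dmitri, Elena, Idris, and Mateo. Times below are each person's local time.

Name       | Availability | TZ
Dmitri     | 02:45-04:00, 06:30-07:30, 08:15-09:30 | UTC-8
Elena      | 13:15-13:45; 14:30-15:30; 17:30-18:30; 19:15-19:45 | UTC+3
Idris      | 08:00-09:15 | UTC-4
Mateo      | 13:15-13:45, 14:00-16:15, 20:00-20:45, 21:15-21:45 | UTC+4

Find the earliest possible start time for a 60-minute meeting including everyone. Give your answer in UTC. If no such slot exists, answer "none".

none

Dmitri in UTC: 10:45-12:00, 14:30-15:30, 16:15-17:30 (add 8h to convert from UTC-8).
Elena in UTC: 10:15-10:45, 11:30-12:30, 14:30-15:30, 16:15-16:45 (subtract 3h to convert from UTC+3).
Idris in UTC: 12:00-13:15 (add 4h to convert from UTC-4).
Mateo in UTC: 09:15-09:45, 10:00-12:15, 16:00-16:45, 17:15-17:45 (subtract 4h to convert from UTC+4).
Dmitri ∩ Elena: 11:30-12:00, 14:30-15:30, 16:15-16:45.
Dmitri ∩ Elena ∩ Idris: ∅.
Dmitri ∩ Elena ∩ Idris ∩ Mateo: ∅.
There is no time when everyone is free.
No common window is at least 60 minutes long.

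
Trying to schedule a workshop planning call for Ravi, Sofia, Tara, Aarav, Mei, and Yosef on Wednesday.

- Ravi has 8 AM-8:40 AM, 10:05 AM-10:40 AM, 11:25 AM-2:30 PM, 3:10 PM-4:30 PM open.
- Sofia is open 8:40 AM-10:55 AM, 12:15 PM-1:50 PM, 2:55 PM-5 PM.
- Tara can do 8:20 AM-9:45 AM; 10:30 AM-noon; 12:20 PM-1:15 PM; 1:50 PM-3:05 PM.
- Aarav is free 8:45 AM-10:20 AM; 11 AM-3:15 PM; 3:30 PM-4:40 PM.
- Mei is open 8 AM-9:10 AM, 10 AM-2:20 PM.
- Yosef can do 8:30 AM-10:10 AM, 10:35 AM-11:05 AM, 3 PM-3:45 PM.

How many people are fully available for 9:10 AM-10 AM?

3

Sofia, Aarav, and Yosef can make the full 09:10-10:00 slot — that's 3.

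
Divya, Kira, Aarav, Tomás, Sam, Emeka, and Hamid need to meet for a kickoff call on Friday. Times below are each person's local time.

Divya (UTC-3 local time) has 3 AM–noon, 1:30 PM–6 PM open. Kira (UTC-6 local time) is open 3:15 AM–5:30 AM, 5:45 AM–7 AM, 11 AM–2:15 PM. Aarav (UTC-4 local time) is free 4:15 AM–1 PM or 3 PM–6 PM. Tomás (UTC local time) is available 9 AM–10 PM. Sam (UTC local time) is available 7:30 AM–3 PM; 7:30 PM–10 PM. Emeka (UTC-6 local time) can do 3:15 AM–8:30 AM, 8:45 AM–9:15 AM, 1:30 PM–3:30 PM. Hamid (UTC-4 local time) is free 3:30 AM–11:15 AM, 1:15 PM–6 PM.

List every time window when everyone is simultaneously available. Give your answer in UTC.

09:15-11:30, 11:45-13:00, 19:30-20:15

Divya in UTC: 06:00-15:00, 16:30-21:00 (add 3h to convert from UTC-3).
Kira in UTC: 09:15-11:30, 11:45-13:00, 17:00-20:15 (add 6h to convert from UTC-6).
Aarav in UTC: 08:15-17:00, 19:00-22:00 (add 4h to convert from UTC-4).
Tomás in UTC: 09:00-22:00.
Sam in UTC: 07:30-15:00, 19:30-22:00.
Emeka in UTC: 09:15-14:30, 14:45-15:15, 19:30-21:30 (add 6h to convert from UTC-6).
Hamid in UTC: 07:30-15:15, 17:15-22:00 (add 4h to convert from UTC-4).
Divya ∩ Kira: 09:15-11:30, 11:45-13:00, 17:00-20:15.
Divya ∩ Kira ∩ Aarav: 09:15-11:30, 11:45-13:00, 19:00-20:15.
Divya ∩ Kira ∩ Aarav ∩ Tomás: 09:15-11:30, 11:45-13:00, 19:00-20:15.
Divya ∩ Kira ∩ Aarav ∩ Tomás ∩ Sam: 09:15-11:30, 11:45-13:00, 19:30-20:15.
Divya ∩ Kira ∩ Aarav ∩ Tomás ∩ Sam ∩ Emeka: 09:15-11:30, 11:45-13:00, 19:30-20:15.
Divya ∩ Kira ∩ Aarav ∩ Tomás ∩ Sam ∩ Emeka ∩ Hamid: 09:15-11:30, 11:45-13:00, 19:30-20:15.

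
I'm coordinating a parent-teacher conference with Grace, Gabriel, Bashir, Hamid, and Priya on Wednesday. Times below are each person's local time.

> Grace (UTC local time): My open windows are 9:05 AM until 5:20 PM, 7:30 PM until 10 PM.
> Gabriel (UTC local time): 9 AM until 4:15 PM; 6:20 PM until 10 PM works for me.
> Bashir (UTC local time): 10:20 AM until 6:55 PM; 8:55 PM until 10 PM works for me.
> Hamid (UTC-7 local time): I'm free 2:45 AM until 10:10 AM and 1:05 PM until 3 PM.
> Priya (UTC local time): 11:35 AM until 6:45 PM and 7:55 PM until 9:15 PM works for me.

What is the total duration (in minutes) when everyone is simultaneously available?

300

Grace in UTC: 09:05-17:20, 19:30-22:00.
Gabriel in UTC: 09:00-16:15, 18:20-22:00.
Bashir in UTC: 10:20-18:55, 20:55-22:00.
Hamid in UTC: 09:45-17:10, 20:05-22:00 (add 7h to convert from UTC-7).
Priya in UTC: 11:35-18:45, 19:55-21:15.
Grace ∩ Gabriel: 09:05-16:15, 19:30-22:00.
Grace ∩ Gabriel ∩ Bashir: 10:20-16:15, 20:55-22:00.
Grace ∩ Gabriel ∩ Bashir ∩ Hamid: 10:20-16:15, 20:55-22:00.
Grace ∩ Gabriel ∩ Bashir ∩ Hamid ∩ Priya: 11:35-16:15, 20:55-21:15.
Summing the common windows: 280 + 20 = 300 minutes.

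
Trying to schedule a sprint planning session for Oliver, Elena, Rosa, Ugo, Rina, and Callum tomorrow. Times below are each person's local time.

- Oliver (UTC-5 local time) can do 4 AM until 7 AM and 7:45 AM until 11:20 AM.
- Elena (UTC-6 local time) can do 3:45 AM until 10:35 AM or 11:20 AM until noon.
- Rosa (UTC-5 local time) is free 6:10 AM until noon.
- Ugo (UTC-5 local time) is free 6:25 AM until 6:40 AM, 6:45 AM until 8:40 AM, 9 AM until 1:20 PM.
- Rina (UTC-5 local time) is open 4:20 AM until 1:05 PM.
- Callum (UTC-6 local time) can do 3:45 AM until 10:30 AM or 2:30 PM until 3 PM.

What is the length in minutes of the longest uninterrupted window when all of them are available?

Oliver in UTC: 09:00-12:00, 12:45-16:20 (add 5h to convert from UTC-5).
Elena in UTC: 09:45-16:35, 17:20-18:00 (add 6h to convert from UTC-6).
Rosa in UTC: 11:10-17:00 (add 5h to convert from UTC-5).
Ugo in UTC: 11:25-11:40, 11:45-13:40, 14:00-18:20 (add 5h to convert from UTC-5).
Rina in UTC: 09:20-18:05 (add 5h to convert from UTC-5).
Callum in UTC: 09:45-16:30, 20:30-21:00 (add 6h to convert from UTC-6).
Oliver ∩ Elena: 09:45-12:00, 12:45-16:20.
Oliver ∩ Elena ∩ Rosa: 11:10-12:00, 12:45-16:20.
Oliver ∩ Elena ∩ Rosa ∩ Ugo: 11:25-11:40, 11:45-12:00, 12:45-13:40, 14:00-16:20.
Oliver ∩ Elena ∩ Rosa ∩ Ugo ∩ Rina: 11:25-11:40, 11:45-12:00, 12:45-13:40, 14:00-16:20.
Oliver ∩ Elena ∩ Rosa ∩ Ugo ∩ Rina ∩ Callum: 11:25-11:40, 11:45-12:00, 12:45-13:40, 14:00-16:20.
The longest is 14:00-16:20 at 140 minutes.

140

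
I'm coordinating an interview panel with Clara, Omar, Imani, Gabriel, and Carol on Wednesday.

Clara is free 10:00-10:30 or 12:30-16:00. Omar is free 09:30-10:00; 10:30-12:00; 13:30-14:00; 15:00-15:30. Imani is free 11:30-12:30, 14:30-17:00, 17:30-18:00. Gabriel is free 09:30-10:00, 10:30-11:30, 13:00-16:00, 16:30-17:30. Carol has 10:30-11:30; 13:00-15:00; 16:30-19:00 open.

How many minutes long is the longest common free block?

0

Clara ∩ Omar: 13:30-14:00, 15:00-15:30.
Clara ∩ Omar ∩ Imani: 15:00-15:30.
Clara ∩ Omar ∩ Imani ∩ Gabriel: 15:00-15:30.
Clara ∩ Omar ∩ Imani ∩ Gabriel ∩ Carol: ∅.
There is no time when everyone is free.
No common window exists, so the longest block is 0 minutes.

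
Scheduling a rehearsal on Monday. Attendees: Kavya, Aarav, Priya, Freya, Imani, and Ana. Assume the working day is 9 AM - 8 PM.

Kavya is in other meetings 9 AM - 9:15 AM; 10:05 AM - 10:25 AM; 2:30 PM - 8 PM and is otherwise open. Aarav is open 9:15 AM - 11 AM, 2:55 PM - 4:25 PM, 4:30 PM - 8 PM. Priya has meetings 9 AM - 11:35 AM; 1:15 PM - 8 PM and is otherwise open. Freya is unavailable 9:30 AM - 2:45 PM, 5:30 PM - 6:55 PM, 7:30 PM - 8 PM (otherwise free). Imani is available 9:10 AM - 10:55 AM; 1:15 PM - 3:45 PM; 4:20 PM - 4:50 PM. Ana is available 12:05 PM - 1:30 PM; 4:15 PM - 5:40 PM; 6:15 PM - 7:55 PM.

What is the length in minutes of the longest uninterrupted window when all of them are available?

Kavya free: 09:15-10:05, 10:25-14:30 (invert busy blocks within the working day).
Aarav free: 09:15-11:00, 14:55-16:25, 16:30-20:00.
Priya free: 11:35-13:15 (invert busy blocks within the working day).
Freya free: 09:00-09:30, 14:45-17:30, 18:55-19:30 (invert busy blocks within the working day).
Imani free: 09:10-10:55, 13:15-15:45, 16:20-16:50.
Ana free: 12:05-13:30, 16:15-17:40, 18:15-19:55.
Kavya ∩ Aarav: 09:15-10:05, 10:25-11:00.
Kavya ∩ Aarav ∩ Priya: ∅.
Kavya ∩ Aarav ∩ Priya ∩ Freya: ∅.
Kavya ∩ Aarav ∩ Priya ∩ Freya ∩ Imani: ∅.
Kavya ∩ Aarav ∩ Priya ∩ Freya ∩ Imani ∩ Ana: ∅.
There is no time when everyone is free.
No common window exists, so the longest block is 0 minutes.

0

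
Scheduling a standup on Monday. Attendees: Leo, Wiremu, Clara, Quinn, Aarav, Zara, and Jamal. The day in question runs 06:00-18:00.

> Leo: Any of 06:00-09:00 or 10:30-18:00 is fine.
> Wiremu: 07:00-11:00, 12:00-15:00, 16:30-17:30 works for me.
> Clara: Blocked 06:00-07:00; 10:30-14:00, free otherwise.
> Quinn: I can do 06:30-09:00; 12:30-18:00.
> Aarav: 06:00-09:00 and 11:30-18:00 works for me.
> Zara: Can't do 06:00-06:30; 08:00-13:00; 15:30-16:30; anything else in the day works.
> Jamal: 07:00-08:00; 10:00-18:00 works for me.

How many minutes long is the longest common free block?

Leo free: 06:00-09:00, 10:30-18:00.
Wiremu free: 07:00-11:00, 12:00-15:00, 16:30-17:30.
Clara free: 07:00-10:30, 14:00-18:00 (invert busy blocks within the working day).
Quinn free: 06:30-09:00, 12:30-18:00.
Aarav free: 06:00-09:00, 11:30-18:00.
Zara free: 06:30-08:00, 13:00-15:30, 16:30-18:00 (invert busy blocks within the working day).
Jamal free: 07:00-08:00, 10:00-18:00.
Leo ∩ Wiremu: 07:00-09:00, 10:30-11:00, 12:00-15:00, 16:30-17:30.
Leo ∩ Wiremu ∩ Clara: 07:00-09:00, 14:00-15:00, 16:30-17:30.
Leo ∩ Wiremu ∩ Clara ∩ Quinn: 07:00-09:00, 14:00-15:00, 16:30-17:30.
Leo ∩ Wiremu ∩ Clara ∩ Quinn ∩ Aarav: 07:00-09:00, 14:00-15:00, 16:30-17:30.
Leo ∩ Wiremu ∩ Clara ∩ Quinn ∩ Aarav ∩ Zara: 07:00-08:00, 14:00-15:00, 16:30-17:30.
Leo ∩ Wiremu ∩ Clara ∩ Quinn ∩ Aarav ∩ Zara ∩ Jamal: 07:00-08:00, 14:00-15:00, 16:30-17:30.
So the common availability across everyone is 07:00-08:00, 14:00-15:00, 16:30-17:30.
The longest is 07:00-08:00 at 60 minutes.

60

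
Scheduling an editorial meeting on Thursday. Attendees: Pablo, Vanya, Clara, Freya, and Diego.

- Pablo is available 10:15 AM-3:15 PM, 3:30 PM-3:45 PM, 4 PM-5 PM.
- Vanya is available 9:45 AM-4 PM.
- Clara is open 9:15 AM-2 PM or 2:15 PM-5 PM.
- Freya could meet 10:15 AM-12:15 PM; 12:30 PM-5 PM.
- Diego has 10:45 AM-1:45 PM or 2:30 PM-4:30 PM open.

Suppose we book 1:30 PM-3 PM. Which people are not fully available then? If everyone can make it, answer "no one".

Pablo: free for 13:30-15:00. Vanya: free for 13:30-15:00. Clara: not fully free for 13:30-15:00. Freya: free for 13:30-15:00. Diego: not fully free for 13:30-15:00.

Clara, Diego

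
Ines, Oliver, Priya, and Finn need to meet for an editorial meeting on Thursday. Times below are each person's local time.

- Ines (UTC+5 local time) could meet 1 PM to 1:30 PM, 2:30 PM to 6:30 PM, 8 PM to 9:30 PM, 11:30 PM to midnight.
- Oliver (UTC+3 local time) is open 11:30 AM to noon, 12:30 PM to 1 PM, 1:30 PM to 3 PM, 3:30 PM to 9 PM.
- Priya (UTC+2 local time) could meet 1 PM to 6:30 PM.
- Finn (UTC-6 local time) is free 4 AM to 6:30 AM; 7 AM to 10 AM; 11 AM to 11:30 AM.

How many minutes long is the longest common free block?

Ines in UTC: 08:00-08:30, 09:30-13:30, 15:00-16:30, 18:30-19:00 (subtract 5h to convert from UTC+5).
Oliver in UTC: 08:30-09:00, 09:30-10:00, 10:30-12:00, 12:30-18:00 (subtract 3h to convert from UTC+3).
Priya in UTC: 11:00-16:30 (subtract 2h to convert from UTC+2).
Finn in UTC: 10:00-12:30, 13:00-16:00, 17:00-17:30 (add 6h to convert from UTC-6).
Ines ∩ Oliver: 09:30-10:00, 10:30-12:00, 12:30-13:30, 15:00-16:30.
Ines ∩ Oliver ∩ Priya: 11:00-12:00, 12:30-13:30, 15:00-16:30.
Ines ∩ Oliver ∩ Priya ∩ Finn: 11:00-12:00, 13:00-13:30, 15:00-16:00.
Those are the intersection windows.
The longest is 11:00-12:00 at 60 minutes.

60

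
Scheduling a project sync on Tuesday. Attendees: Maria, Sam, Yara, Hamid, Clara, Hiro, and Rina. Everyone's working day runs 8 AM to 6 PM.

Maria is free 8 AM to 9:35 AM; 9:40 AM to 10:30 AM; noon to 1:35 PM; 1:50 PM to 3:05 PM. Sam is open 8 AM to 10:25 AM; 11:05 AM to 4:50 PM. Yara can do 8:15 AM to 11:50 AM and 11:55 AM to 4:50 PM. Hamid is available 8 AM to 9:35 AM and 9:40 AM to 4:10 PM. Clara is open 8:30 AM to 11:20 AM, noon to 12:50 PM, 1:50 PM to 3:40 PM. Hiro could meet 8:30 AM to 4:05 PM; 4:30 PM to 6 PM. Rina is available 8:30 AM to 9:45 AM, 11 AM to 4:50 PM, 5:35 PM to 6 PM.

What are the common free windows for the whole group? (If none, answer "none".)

Maria ∩ Sam: 08:00-09:35, 09:40-10:25, 12:00-13:35, 13:50-15:05.
Maria ∩ Sam ∩ Yara: 08:15-09:35, 09:40-10:25, 12:00-13:35, 13:50-15:05.
Maria ∩ Sam ∩ Yara ∩ Hamid: 08:15-09:35, 09:40-10:25, 12:00-13:35, 13:50-15:05.
Maria ∩ Sam ∩ Yara ∩ Hamid ∩ Clara: 08:30-09:35, 09:40-10:25, 12:00-12:50, 13:50-15:05.
Maria ∩ Sam ∩ Yara ∩ Hamid ∩ Clara ∩ Hiro: 08:30-09:35, 09:40-10:25, 12:00-12:50, 13:50-15:05.
Maria ∩ Sam ∩ Yara ∩ Hamid ∩ Clara ∩ Hiro ∩ Rina: 08:30-09:35, 09:40-09:45, 12:00-12:50, 13:50-15:05.

08:30-09:35, 09:40-09:45, 12:00-12:50, 13:50-15:05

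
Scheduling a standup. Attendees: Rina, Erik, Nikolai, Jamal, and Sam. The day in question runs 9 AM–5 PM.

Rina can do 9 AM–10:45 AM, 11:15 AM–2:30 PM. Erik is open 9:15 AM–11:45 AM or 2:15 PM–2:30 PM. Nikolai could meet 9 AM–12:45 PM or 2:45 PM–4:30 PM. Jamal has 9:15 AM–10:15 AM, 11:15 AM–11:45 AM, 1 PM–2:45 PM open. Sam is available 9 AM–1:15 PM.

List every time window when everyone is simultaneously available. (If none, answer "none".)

09:15-10:15, 11:15-11:45

Rina ∩ Erik: 09:15-10:45, 11:15-11:45, 14:15-14:30.
Rina ∩ Erik ∩ Nikolai: 09:15-10:45, 11:15-11:45.
Rina ∩ Erik ∩ Nikolai ∩ Jamal: 09:15-10:15, 11:15-11:45.
Rina ∩ Erik ∩ Nikolai ∩ Jamal ∩ Sam: 09:15-10:15, 11:15-11:45.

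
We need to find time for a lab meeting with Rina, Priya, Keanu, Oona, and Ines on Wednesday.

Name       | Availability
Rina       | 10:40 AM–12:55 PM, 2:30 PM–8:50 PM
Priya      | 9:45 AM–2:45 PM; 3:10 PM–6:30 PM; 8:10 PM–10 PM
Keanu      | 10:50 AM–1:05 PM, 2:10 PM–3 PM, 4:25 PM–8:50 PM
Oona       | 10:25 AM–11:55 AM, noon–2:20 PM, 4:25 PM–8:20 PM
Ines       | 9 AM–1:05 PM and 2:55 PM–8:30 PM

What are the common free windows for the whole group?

10:50-11:55, 12:00-12:55, 16:25-18:30, 20:10-20:20

Rina ∩ Priya: 10:40-12:55, 14:30-14:45, 15:10-18:30, 20:10-20:50.
Rina ∩ Priya ∩ Keanu: 10:50-12:55, 14:30-14:45, 16:25-18:30, 20:10-20:50.
Rina ∩ Priya ∩ Keanu ∩ Oona: 10:50-11:55, 12:00-12:55, 16:25-18:30, 20:10-20:20.
Rina ∩ Priya ∩ Keanu ∩ Oona ∩ Ines: 10:50-11:55, 12:00-12:55, 16:25-18:30, 20:10-20:20.
So the common availability across everyone is 10:50-11:55, 12:00-12:55, 16:25-18:30, 20:10-20:20.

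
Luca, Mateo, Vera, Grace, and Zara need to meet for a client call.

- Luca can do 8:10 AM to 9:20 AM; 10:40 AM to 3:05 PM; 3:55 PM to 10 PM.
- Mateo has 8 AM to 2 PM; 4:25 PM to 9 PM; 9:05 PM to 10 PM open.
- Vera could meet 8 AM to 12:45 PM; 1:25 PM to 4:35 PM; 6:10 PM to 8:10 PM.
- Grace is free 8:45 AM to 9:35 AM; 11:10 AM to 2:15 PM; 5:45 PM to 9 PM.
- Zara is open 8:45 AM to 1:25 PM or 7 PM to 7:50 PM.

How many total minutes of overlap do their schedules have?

180

Luca ∩ Mateo: 08:10-09:20, 10:40-14:00, 16:25-21:00, 21:05-22:00.
Luca ∩ Mateo ∩ Vera: 08:10-09:20, 10:40-12:45, 13:25-14:00, 16:25-16:35, 18:10-20:10.
Luca ∩ Mateo ∩ Vera ∩ Grace: 08:45-09:20, 11:10-12:45, 13:25-14:00, 18:10-20:10.
Luca ∩ Mateo ∩ Vera ∩ Grace ∩ Zara: 08:45-09:20, 11:10-12:45, 19:00-19:50.
So the common availability across everyone is 08:45-09:20, 11:10-12:45, 19:00-19:50.
Summing the common windows: 35 + 95 + 50 = 180 minutes.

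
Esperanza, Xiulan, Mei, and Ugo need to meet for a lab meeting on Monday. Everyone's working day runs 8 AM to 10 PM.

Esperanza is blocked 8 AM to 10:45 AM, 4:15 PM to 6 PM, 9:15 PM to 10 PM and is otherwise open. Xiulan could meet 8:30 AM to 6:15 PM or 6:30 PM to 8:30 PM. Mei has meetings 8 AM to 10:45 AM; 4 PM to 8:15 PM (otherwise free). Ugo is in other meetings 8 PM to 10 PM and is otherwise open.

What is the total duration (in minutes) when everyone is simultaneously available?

315

Esperanza free: 10:45-16:15, 18:00-21:15 (invert busy blocks within the working day).
Xiulan free: 08:30-18:15, 18:30-20:30.
Mei free: 10:45-16:00, 20:15-22:00 (invert busy blocks within the working day).
Ugo free: 08:00-20:00 (invert busy blocks within the working day).
Esperanza ∩ Xiulan: 10:45-16:15, 18:00-18:15, 18:30-20:30.
Esperanza ∩ Xiulan ∩ Mei: 10:45-16:00, 20:15-20:30.
Esperanza ∩ Xiulan ∩ Mei ∩ Ugo: 10:45-16:00.
So the common availability across everyone is 10:45-16:00.
That's a single block of 315 minutes.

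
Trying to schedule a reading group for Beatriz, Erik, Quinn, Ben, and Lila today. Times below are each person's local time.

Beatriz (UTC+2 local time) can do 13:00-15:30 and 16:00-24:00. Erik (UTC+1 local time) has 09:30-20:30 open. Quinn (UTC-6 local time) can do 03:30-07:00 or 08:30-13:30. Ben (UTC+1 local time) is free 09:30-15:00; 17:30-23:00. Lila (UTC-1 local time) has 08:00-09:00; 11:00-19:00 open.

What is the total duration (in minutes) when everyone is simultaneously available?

240

Beatriz in UTC: 11:00-13:30, 14:00-22:00 (subtract 2h to convert from UTC+2).
Erik in UTC: 08:30-19:30 (subtract 1h to convert from UTC+1).
Quinn in UTC: 09:30-13:00, 14:30-19:30 (add 6h to convert from UTC-6).
Ben in UTC: 08:30-14:00, 16:30-22:00 (subtract 1h to convert from UTC+1).
Lila in UTC: 09:00-10:00, 12:00-20:00 (add 1h to convert from UTC-1).
Beatriz ∩ Erik: 11:00-13:30, 14:00-19:30.
Beatriz ∩ Erik ∩ Quinn: 11:00-13:00, 14:30-19:30.
Beatriz ∩ Erik ∩ Quinn ∩ Ben: 11:00-13:00, 16:30-19:30.
Beatriz ∩ Erik ∩ Quinn ∩ Ben ∩ Lila: 12:00-13:00, 16:30-19:30.
Summing the common windows: 60 + 180 = 240 minutes.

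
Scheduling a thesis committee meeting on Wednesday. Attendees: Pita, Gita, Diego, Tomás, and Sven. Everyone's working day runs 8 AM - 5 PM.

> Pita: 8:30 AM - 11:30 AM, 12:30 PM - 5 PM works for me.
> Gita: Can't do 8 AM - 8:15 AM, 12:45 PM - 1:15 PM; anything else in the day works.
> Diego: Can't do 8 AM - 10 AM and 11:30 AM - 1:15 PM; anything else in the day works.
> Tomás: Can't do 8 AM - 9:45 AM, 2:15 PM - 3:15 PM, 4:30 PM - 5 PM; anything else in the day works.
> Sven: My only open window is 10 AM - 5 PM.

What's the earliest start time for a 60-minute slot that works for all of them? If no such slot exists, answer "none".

10:00

Pita free: 08:30-11:30, 12:30-17:00.
Gita free: 08:15-12:45, 13:15-17:00 (invert busy blocks within the working day).
Diego free: 10:00-11:30, 13:15-17:00 (invert busy blocks within the working day).
Tomás free: 09:45-14:15, 15:15-16:30 (invert busy blocks within the working day).
Sven free: 10:00-17:00.
Pita ∩ Gita: 08:30-11:30, 12:30-12:45, 13:15-17:00.
Pita ∩ Gita ∩ Diego: 10:00-11:30, 13:15-17:00.
Pita ∩ Gita ∩ Diego ∩ Tomás: 10:00-11:30, 13:15-14:15, 15:15-16:30.
Pita ∩ Gita ∩ Diego ∩ Tomás ∩ Sven: 10:00-11:30, 13:15-14:15, 15:15-16:30.
The first common window of at least 60 minutes is 10:00-11:30, so the earliest start is 10:00.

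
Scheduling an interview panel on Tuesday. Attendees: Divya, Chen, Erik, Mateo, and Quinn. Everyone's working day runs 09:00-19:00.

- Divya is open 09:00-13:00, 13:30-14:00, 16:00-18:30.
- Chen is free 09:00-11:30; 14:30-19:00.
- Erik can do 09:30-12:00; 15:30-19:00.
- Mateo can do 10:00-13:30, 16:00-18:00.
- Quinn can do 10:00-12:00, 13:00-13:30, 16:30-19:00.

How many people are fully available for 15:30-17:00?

Chen and Erik can make the full 15:30-17:00 slot — that's 2.

2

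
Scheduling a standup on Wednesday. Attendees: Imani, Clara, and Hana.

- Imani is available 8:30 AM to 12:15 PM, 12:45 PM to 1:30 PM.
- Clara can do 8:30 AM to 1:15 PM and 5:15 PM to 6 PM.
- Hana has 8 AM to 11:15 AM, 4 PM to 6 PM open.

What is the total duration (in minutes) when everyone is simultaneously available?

Imani ∩ Clara: 08:30-12:15, 12:45-13:15.
Imani ∩ Clara ∩ Hana: 08:30-11:15.
That's a single block of 165 minutes.

165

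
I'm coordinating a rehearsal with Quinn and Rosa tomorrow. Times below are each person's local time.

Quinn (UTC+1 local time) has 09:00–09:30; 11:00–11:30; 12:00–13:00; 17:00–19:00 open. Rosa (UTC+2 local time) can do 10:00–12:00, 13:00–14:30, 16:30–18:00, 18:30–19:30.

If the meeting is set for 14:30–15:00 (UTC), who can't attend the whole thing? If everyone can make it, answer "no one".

Quinn in UTC: 08:00-08:30, 10:00-10:30, 11:00-12:00, 16:00-18:00 (subtract 1h to convert from UTC+1).
Rosa in UTC: 08:00-10:00, 11:00-12:30, 14:30-16:00, 16:30-17:30 (subtract 2h to convert from UTC+2).
Quinn: not fully free for 14:30-15:00. Rosa: free for 14:30-15:00.

Quinn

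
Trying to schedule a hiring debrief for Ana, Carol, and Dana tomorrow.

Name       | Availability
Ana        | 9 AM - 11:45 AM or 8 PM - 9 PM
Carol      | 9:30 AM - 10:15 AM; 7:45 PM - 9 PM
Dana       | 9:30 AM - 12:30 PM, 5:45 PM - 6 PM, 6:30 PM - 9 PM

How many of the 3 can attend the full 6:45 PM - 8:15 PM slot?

Dana can make the full 18:45-20:15 slot — that's 1.

1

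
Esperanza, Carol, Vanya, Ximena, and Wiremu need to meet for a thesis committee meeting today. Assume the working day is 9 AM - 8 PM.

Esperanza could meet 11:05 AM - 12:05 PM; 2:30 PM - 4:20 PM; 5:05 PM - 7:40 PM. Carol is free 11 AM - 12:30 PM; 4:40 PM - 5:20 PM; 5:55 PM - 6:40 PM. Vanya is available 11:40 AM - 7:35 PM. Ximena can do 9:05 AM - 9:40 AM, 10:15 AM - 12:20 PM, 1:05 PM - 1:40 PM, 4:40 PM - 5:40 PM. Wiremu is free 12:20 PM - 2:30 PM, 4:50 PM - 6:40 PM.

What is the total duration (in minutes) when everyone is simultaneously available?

15

Esperanza ∩ Carol: 11:05-12:05, 17:05-17:20, 17:55-18:40.
Esperanza ∩ Carol ∩ Vanya: 11:40-12:05, 17:05-17:20, 17:55-18:40.
Esperanza ∩ Carol ∩ Vanya ∩ Ximena: 11:40-12:05, 17:05-17:20.
Esperanza ∩ Carol ∩ Vanya ∩ Ximena ∩ Wiremu: 17:05-17:20.
Those are the intersection windows.
That's a single block of 15 minutes.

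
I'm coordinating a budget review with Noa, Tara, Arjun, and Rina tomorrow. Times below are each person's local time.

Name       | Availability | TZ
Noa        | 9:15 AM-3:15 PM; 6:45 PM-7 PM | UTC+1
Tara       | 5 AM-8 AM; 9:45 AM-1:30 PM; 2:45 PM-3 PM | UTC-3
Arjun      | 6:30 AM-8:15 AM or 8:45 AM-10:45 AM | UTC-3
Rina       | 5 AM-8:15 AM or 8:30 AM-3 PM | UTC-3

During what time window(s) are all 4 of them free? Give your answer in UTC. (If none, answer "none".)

09:30-11:00, 12:45-13:45

Noa in UTC: 08:15-14:15, 17:45-18:00 (subtract 1h to convert from UTC+1).
Tara in UTC: 08:00-11:00, 12:45-16:30, 17:45-18:00 (add 3h to convert from UTC-3).
Arjun in UTC: 09:30-11:15, 11:45-13:45 (add 3h to convert from UTC-3).
Rina in UTC: 08:00-11:15, 11:30-18:00 (add 3h to convert from UTC-3).
Noa ∩ Tara: 08:15-11:00, 12:45-14:15, 17:45-18:00.
Noa ∩ Tara ∩ Arjun: 09:30-11:00, 12:45-13:45.
Noa ∩ Tara ∩ Arjun ∩ Rina: 09:30-11:00, 12:45-13:45.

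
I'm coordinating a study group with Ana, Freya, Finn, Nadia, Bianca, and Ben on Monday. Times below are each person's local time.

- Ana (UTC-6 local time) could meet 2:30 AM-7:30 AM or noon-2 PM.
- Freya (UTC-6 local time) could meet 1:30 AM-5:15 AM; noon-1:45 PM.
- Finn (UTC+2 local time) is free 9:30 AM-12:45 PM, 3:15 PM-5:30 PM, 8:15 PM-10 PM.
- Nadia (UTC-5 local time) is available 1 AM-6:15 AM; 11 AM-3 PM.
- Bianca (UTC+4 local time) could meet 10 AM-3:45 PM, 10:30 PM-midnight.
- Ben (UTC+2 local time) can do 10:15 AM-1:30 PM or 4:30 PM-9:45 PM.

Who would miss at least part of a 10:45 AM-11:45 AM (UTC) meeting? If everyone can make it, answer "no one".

Ben, Finn, Freya, Nadia

Ana in UTC: 08:30-13:30, 18:00-20:00 (add 6h to convert from UTC-6).
Freya in UTC: 07:30-11:15, 18:00-19:45 (add 6h to convert from UTC-6).
Finn in UTC: 07:30-10:45, 13:15-15:30, 18:15-20:00 (subtract 2h to convert from UTC+2).
Nadia in UTC: 06:00-11:15, 16:00-20:00 (add 5h to convert from UTC-5).
Bianca in UTC: 06:00-11:45, 18:30-20:00 (subtract 4h to convert from UTC+4).
Ben in UTC: 08:15-11:30, 14:30-19:45 (subtract 2h to convert from UTC+2).
Ana: free for 10:45-11:45. Freya: not fully free for 10:45-11:45. Finn: not fully free for 10:45-11:45. Nadia: not fully free for 10:45-11:45. Bianca: free for 10:45-11:45. Ben: not fully free for 10:45-11:45.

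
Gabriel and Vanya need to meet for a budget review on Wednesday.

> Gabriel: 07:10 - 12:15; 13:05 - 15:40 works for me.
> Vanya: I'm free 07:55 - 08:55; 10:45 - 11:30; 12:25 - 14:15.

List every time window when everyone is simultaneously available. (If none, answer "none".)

07:55-08:55, 10:45-11:30, 13:05-14:15

Gabriel ∩ Vanya: 07:55-08:55, 10:45-11:30, 13:05-14:15.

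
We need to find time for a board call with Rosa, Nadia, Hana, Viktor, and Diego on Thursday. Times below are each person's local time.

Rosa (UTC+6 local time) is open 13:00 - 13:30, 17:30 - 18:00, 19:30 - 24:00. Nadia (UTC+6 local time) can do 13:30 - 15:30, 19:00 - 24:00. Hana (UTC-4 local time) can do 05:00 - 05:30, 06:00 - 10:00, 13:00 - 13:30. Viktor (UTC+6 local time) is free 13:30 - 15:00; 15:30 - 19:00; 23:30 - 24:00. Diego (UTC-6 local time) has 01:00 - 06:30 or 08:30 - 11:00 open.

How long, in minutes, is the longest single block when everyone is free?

0

Rosa in UTC: 07:00-07:30, 11:30-12:00, 13:30-18:00 (subtract 6h to convert from UTC+6).
Nadia in UTC: 07:30-09:30, 13:00-18:00 (subtract 6h to convert from UTC+6).
Hana in UTC: 09:00-09:30, 10:00-14:00, 17:00-17:30 (add 4h to convert from UTC-4).
Viktor in UTC: 07:30-09:00, 09:30-13:00, 17:30-18:00 (subtract 6h to convert from UTC+6).
Diego in UTC: 07:00-12:30, 14:30-17:00 (add 6h to convert from UTC-6).
Rosa ∩ Nadia: 13:30-18:00.
Rosa ∩ Nadia ∩ Hana: 13:30-14:00, 17:00-17:30.
Rosa ∩ Nadia ∩ Hana ∩ Viktor: ∅.
Rosa ∩ Nadia ∩ Hana ∩ Viktor ∩ Diego: ∅.
There is no time when everyone is free.
No common window exists, so the longest block is 0 minutes.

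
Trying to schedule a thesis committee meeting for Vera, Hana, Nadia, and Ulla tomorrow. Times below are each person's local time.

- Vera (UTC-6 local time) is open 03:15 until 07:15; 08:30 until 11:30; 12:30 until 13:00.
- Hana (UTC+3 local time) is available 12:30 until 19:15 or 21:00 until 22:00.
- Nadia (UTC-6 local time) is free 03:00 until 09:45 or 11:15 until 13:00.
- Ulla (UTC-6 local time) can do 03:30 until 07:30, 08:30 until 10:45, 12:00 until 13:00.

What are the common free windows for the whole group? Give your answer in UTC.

09:30-13:15, 14:30-15:45, 18:30-19:00

Vera in UTC: 09:15-13:15, 14:30-17:30, 18:30-19:00 (add 6h to convert from UTC-6).
Hana in UTC: 09:30-16:15, 18:00-19:00 (subtract 3h to convert from UTC+3).
Nadia in UTC: 09:00-15:45, 17:15-19:00 (add 6h to convert from UTC-6).
Ulla in UTC: 09:30-13:30, 14:30-16:45, 18:00-19:00 (add 6h to convert from UTC-6).
Vera ∩ Hana: 09:30-13:15, 14:30-16:15, 18:30-19:00.
Vera ∩ Hana ∩ Nadia: 09:30-13:15, 14:30-15:45, 18:30-19:00.
Vera ∩ Hana ∩ Nadia ∩ Ulla: 09:30-13:15, 14:30-15:45, 18:30-19:00.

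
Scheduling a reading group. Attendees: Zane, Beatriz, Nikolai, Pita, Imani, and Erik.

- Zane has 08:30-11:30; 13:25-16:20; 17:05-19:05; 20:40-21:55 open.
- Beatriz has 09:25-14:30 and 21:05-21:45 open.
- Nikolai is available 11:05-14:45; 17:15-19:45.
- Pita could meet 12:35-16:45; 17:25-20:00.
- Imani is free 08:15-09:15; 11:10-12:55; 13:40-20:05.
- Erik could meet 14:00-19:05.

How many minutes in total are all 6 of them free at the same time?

30

Zane ∩ Beatriz: 09:25-11:30, 13:25-14:30, 21:05-21:45.
Zane ∩ Beatriz ∩ Nikolai: 11:05-11:30, 13:25-14:30.
Zane ∩ Beatriz ∩ Nikolai ∩ Pita: 13:25-14:30.
Zane ∩ Beatriz ∩ Nikolai ∩ Pita ∩ Imani: 13:40-14:30.
Zane ∩ Beatriz ∩ Nikolai ∩ Pita ∩ Imani ∩ Erik: 14:00-14:30.
That's a single block of 30 minutes.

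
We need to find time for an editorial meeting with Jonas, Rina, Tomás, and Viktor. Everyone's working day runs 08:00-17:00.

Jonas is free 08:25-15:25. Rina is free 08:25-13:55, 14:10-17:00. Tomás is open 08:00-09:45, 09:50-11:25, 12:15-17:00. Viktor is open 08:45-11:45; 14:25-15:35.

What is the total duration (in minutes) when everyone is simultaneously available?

215

Jonas ∩ Rina: 08:25-13:55, 14:10-15:25.
Jonas ∩ Rina ∩ Tomás: 08:25-09:45, 09:50-11:25, 12:15-13:55, 14:10-15:25.
Jonas ∩ Rina ∩ Tomás ∩ Viktor: 08:45-09:45, 09:50-11:25, 14:25-15:25.
Those are the intersection windows.
Summing the common windows: 60 + 95 + 60 = 215 minutes.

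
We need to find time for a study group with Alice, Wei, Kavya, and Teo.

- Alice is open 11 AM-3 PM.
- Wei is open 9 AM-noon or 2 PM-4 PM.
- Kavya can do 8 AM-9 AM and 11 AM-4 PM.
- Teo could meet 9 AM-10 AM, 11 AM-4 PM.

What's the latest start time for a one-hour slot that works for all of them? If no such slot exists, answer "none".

14:00

Alice ∩ Wei: 11:00-12:00, 14:00-15:00.
Alice ∩ Wei ∩ Kavya: 11:00-12:00, 14:00-15:00.
Alice ∩ Wei ∩ Kavya ∩ Teo: 11:00-12:00, 14:00-15:00.
Those are the intersection windows.
The last common window of at least 60 minutes is 14:00-15:00; a 60-minute meeting can start as late as 14:00 and still end by 15:00.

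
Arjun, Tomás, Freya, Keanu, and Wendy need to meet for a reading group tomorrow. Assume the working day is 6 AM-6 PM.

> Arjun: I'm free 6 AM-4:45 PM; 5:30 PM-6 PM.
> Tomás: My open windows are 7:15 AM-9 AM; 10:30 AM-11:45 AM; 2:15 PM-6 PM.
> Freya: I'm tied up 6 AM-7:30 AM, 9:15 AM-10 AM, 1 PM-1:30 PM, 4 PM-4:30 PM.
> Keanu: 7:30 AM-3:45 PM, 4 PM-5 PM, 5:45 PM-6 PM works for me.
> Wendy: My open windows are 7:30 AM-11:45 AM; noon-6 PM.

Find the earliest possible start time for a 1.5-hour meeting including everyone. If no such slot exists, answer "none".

07:30

Arjun free: 06:00-16:45, 17:30-18:00.
Tomás free: 07:15-09:00, 10:30-11:45, 14:15-18:00.
Freya free: 07:30-09:15, 10:00-13:00, 13:30-16:00, 16:30-18:00 (invert busy blocks within the working day).
Keanu free: 07:30-15:45, 16:00-17:00, 17:45-18:00.
Wendy free: 07:30-11:45, 12:00-18:00.
Arjun ∩ Tomás: 07:15-09:00, 10:30-11:45, 14:15-16:45, 17:30-18:00.
Arjun ∩ Tomás ∩ Freya: 07:30-09:00, 10:30-11:45, 14:15-16:00, 16:30-16:45, 17:30-18:00.
Arjun ∩ Tomás ∩ Freya ∩ Keanu: 07:30-09:00, 10:30-11:45, 14:15-15:45, 16:30-16:45, 17:45-18:00.
Arjun ∩ Tomás ∩ Freya ∩ Keanu ∩ Wendy: 07:30-09:00, 10:30-11:45, 14:15-15:45, 16:30-16:45, 17:45-18:00.
So the common availability across everyone is 07:30-09:00, 10:30-11:45, 14:15-15:45, 16:30-16:45, 17:45-18:00.
The first common window of at least 90 minutes is 07:30-09:00, so the earliest start is 07:30.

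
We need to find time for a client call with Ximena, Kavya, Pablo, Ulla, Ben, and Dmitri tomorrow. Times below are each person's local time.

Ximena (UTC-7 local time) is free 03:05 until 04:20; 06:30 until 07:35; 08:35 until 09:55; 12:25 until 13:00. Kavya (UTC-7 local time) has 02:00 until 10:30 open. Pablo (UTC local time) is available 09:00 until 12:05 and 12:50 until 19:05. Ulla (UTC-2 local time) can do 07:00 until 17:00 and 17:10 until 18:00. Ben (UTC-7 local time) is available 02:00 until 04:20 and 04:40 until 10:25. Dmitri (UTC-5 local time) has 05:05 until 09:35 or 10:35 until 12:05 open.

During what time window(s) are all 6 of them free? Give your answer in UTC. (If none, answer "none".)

10:05-11:20, 13:30-14:35, 15:35-16:55

Ximena in UTC: 10:05-11:20, 13:30-14:35, 15:35-16:55, 19:25-20:00 (add 7h to convert from UTC-7).
Kavya in UTC: 09:00-17:30 (add 7h to convert from UTC-7).
Pablo in UTC: 09:00-12:05, 12:50-19:05.
Ulla in UTC: 09:00-19:00, 19:10-20:00 (add 2h to convert from UTC-2).
Ben in UTC: 09:00-11:20, 11:40-17:25 (add 7h to convert from UTC-7).
Dmitri in UTC: 10:05-14:35, 15:35-17:05 (add 5h to convert from UTC-5).
Ximena ∩ Kavya: 10:05-11:20, 13:30-14:35, 15:35-16:55.
Ximena ∩ Kavya ∩ Pablo: 10:05-11:20, 13:30-14:35, 15:35-16:55.
Ximena ∩ Kavya ∩ Pablo ∩ Ulla: 10:05-11:20, 13:30-14:35, 15:35-16:55.
Ximena ∩ Kavya ∩ Pablo ∩ Ulla ∩ Ben: 10:05-11:20, 13:30-14:35, 15:35-16:55.
Ximena ∩ Kavya ∩ Pablo ∩ Ulla ∩ Ben ∩ Dmitri: 10:05-11:20, 13:30-14:35, 15:35-16:55.
So the common availability across everyone is 10:05-11:20, 13:30-14:35, 15:35-16:55.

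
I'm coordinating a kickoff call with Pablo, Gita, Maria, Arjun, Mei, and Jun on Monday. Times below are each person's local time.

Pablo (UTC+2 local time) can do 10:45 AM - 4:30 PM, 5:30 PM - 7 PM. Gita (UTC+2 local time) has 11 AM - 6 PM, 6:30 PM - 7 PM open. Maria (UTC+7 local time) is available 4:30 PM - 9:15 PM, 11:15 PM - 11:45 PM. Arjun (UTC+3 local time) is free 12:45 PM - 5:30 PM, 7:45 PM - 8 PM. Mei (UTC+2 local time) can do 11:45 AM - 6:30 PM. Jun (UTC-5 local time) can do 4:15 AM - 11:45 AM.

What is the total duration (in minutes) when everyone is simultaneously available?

Pablo in UTC: 08:45-14:30, 15:30-17:00 (subtract 2h to convert from UTC+2).
Gita in UTC: 09:00-16:00, 16:30-17:00 (subtract 2h to convert from UTC+2).
Maria in UTC: 09:30-14:15, 16:15-16:45 (subtract 7h to convert from UTC+7).
Arjun in UTC: 09:45-14:30, 16:45-17:00 (subtract 3h to convert from UTC+3).
Mei in UTC: 09:45-16:30 (subtract 2h to convert from UTC+2).
Jun in UTC: 09:15-16:45 (add 5h to convert from UTC-5).
Pablo ∩ Gita: 09:00-14:30, 15:30-16:00, 16:30-17:00.
Pablo ∩ Gita ∩ Maria: 09:30-14:15, 16:30-16:45.
Pablo ∩ Gita ∩ Maria ∩ Arjun: 09:45-14:15.
Pablo ∩ Gita ∩ Maria ∩ Arjun ∩ Mei: 09:45-14:15.
Pablo ∩ Gita ∩ Maria ∩ Arjun ∩ Mei ∩ Jun: 09:45-14:15.
That's a single block of 270 minutes.

270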